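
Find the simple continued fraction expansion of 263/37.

Run the Euclidean algorithm on 263 and 37; the successive quotients are the partial quotients a_0, a_1, ... (each step inverts the fractional part left over by the previous one):
  263 = 7*37 + 4, so a_0 = 7.
  37 = 9*4 + 1, so a_1 = 9.
  4 = 4*1 + 0, so a_2 = 4.
The remainder reaches 0 after 3 divisions, so the expansion has 3 partial quotients, read off in order.

[7; 9, 4]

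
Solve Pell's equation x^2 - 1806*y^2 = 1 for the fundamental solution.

First expand sqrt(1806) as a continued fraction. With x_i = (sqrt(1806) + m_i)/d_i and (m_0, d_0) = (0, 1): a_0 = floor(sqrt(1806)) = 42, since 42^2 = 1764 <= 1806 < 1849 = 43^2.
Iterate m_{i+1} = d_i*a_i - m_i, d_{i+1} = (1806 - m_{i+1}^2)/d_i, a_{i+1} = floor((a_0 + m_{i+1})/d_{i+1}):
  m_1 = 1*42 - 0 = 42, d_1 = (1806 - 42^2)/1 = 42/1 = 42, a_1 = floor((42 + 42)/42) = 2.
  m_2 = 42*2 - 42 = 42, d_2 = (1806 - 42^2)/42 = 42/42 = 1, a_2 = floor((42 + 42)/1) = 84.
  m_3 = 1*84 - 42 = 42, d_3 = (1806 - 42^2)/1 = 42/1 = 42: (m_3, d_3) = (m_1, d_1) = (42, 42), so from here the quotients repeat a_1, a_2; the period length is 2.
So sqrt(1806) = [42; (2, 84)] with period length k = 2.
k is even, so the fundamental solution of x^2 - 1806y^2 = 1 is (p_{k-1}, q_{k-1}) = (p_1, q_1); compute convergents through index 1.
Convergents (p_i = a_i*p_{i-1} + p_{i-2}, q_i = a_i*q_{i-1} + q_{i-2} with p_{-2}=0, p_{-1}=1, q_{-2}=1, q_{-1}=0):
  i=0: a_0=42, p_0 = 42*1 + 0 = 42, q_0 = 42*0 + 1 = 1.
  i=1: a_1=2, p_1 = 2*42 + 1 = 85, q_1 = 2*1 + 0 = 2.
Check: 85^2 - 1806*2^2 = 7225 - 7224 = 1, so (x, y) = (85, 2) solves the equation, and by the theorem it is the least positive solution.

(x, y) = (85, 2)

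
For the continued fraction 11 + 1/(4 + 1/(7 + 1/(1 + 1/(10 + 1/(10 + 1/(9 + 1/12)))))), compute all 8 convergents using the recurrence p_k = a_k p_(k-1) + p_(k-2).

Using the convergent recurrence p_i = a_i*p_{i-1} + p_{i-2}, q_i = a_i*q_{i-1} + q_{i-2} with p_{-2}=0, p_{-1}=1, q_{-2}=1, q_{-1}=0:
  i=0: a_0=11, p_0 = 11*1 + 0 = 11, q_0 = 11*0 + 1 = 1.
  i=1: a_1=4, p_1 = 4*11 + 1 = 45, q_1 = 4*1 + 0 = 4.
  i=2: a_2=7, p_2 = 7*45 + 11 = 326, q_2 = 7*4 + 1 = 29.
  i=3: a_3=1, p_3 = 1*326 + 45 = 371, q_3 = 1*29 + 4 = 33.
  i=4: a_4=10, p_4 = 10*371 + 326 = 4036, q_4 = 10*33 + 29 = 359.
  i=5: a_5=10, p_5 = 10*4036 + 371 = 40731, q_5 = 10*359 + 33 = 3623.
  i=6: a_6=9, p_6 = 9*40731 + 4036 = 370615, q_6 = 9*3623 + 359 = 32966.
  i=7: a_7=12, p_7 = 12*370615 + 40731 = 4488111, q_7 = 12*32966 + 3623 = 399215.

11/1, 45/4, 326/29, 371/33, 4036/359, 40731/3623, 370615/32966, 4488111/399215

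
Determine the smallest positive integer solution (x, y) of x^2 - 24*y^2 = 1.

First expand sqrt(24) as a continued fraction. With x_i = (sqrt(24) + m_i)/d_i and (m_0, d_0) = (0, 1): a_0 = floor(sqrt(24)) = 4, since 4^2 = 16 <= 24 < 25 = 5^2.
Iterate m_{i+1} = d_i*a_i - m_i, d_{i+1} = (24 - m_{i+1}^2)/d_i, a_{i+1} = floor((a_0 + m_{i+1})/d_{i+1}):
  m_1 = 1*4 - 0 = 4, d_1 = (24 - 4^2)/1 = 8/1 = 8, a_1 = floor((4 + 4)/8) = 1.
  m_2 = 8*1 - 4 = 4, d_2 = (24 - 4^2)/8 = 8/8 = 1, a_2 = floor((4 + 4)/1) = 8.
  m_3 = 1*8 - 4 = 4, d_3 = (24 - 4^2)/1 = 8/1 = 8: (m_3, d_3) = (m_1, d_1) = (4, 8), so from here the quotients repeat a_1, a_2; the period length is 2.
So sqrt(24) = [4; (1, 8)] with period length k = 2.
k is even, so the fundamental solution of x^2 - 24y^2 = 1 is (p_{k-1}, q_{k-1}) = (p_1, q_1); compute convergents through index 1.
Convergents (p_i = a_i*p_{i-1} + p_{i-2}, q_i = a_i*q_{i-1} + q_{i-2} with p_{-2}=0, p_{-1}=1, q_{-2}=1, q_{-1}=0):
  i=0: a_0=4, p_0 = 4*1 + 0 = 4, q_0 = 4*0 + 1 = 1.
  i=1: a_1=1, p_1 = 1*4 + 1 = 5, q_1 = 1*1 + 0 = 1.
Check: 5^2 - 24*1^2 = 25 - 24 = 1, so (x, y) = (5, 1) solves the equation, and by the theorem it is the least positive solution.

(x, y) = (5, 1)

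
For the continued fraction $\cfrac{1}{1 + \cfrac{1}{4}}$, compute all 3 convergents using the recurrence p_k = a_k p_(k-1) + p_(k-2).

0/1, 1/1, 4/5

Using the convergent recurrence p_i = a_i*p_{i-1} + p_{i-2}, q_i = a_i*q_{i-1} + q_{i-2} with p_{-2}=0, p_{-1}=1, q_{-2}=1, q_{-1}=0:
  i=0: a_0=0, p_0 = 0*1 + 0 = 0, q_0 = 0*0 + 1 = 1.
  i=1: a_1=1, p_1 = 1*0 + 1 = 1, q_1 = 1*1 + 0 = 1.
  i=2: a_2=4, p_2 = 4*1 + 0 = 4, q_2 = 4*1 + 1 = 5.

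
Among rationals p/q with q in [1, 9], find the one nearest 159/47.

27/8

Expand x = 159/47 as a continued fraction with the Euclidean algorithm:
  159 = 3*47 + 18, so a_0 = 3.
  47 = 2*18 + 11, so a_1 = 2.
  18 = 1*11 + 7, so a_2 = 1.
  11 = 1*7 + 4, so a_3 = 1.
  7 = 1*4 + 3, so a_4 = 1.
  4 = 1*3 + 1, so a_5 = 1.
  3 = 3*1 + 0, so a_6 = 3.
so x = [3; 2, 1, 1, 1, 1, 3].
Convergents (p_i = a_i*p_{i-1} + p_{i-2}, q_i = a_i*q_{i-1} + q_{i-2} with p_{-2}=0, p_{-1}=1, q_{-2}=1, q_{-1}=0), until the denominator exceeds 9:
  i=0: a_0=3, p_0 = 3*1 + 0 = 3, q_0 = 3*0 + 1 = 1.
  i=1: a_1=2, p_1 = 2*3 + 1 = 7, q_1 = 2*1 + 0 = 2.
  i=2: a_2=1, p_2 = 1*7 + 3 = 10, q_2 = 1*2 + 1 = 3.
  i=3: a_3=1, p_3 = 1*10 + 7 = 17, q_3 = 1*3 + 2 = 5.
  i=4: a_4=1, p_4 = 1*17 + 10 = 27, q_4 = 1*5 + 3 = 8.
  i=5: a_5=1, p_5 = 1*27 + 17 = 44, q_5 = 1*8 + 5 = 13.
q_5 = 13 > 9, so the last convergent with denominator <= 9 is p_4/q_4 = 27/8.
The closest fraction with denominator <= 9 is either p_4/q_4 or the intermediate fraction (k*p_4 + p_3)/(k*q_4 + q_3) with the largest k >= 1 whose denominator stays <= 9; these approach x as k grows, and every other convergent or intermediate fraction in range is farther away.
Largest k: floor((9 - q_3)/q_4) = floor((9 - 5)/8) = 0.
Since k = 0, no intermediate fraction beyond p_4/q_4 has denominator <= 9, so the convergent 27/8 is the closest (its error is |159*8 - 27*47|/(47*8) = 3/376).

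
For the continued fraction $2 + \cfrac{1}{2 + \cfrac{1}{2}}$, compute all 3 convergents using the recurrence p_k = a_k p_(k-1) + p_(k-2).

2/1, 5/2, 12/5

Using the convergent recurrence p_i = a_i*p_{i-1} + p_{i-2}, q_i = a_i*q_{i-1} + q_{i-2} with p_{-2}=0, p_{-1}=1, q_{-2}=1, q_{-1}=0:
  i=0: a_0=2, p_0 = 2*1 + 0 = 2, q_0 = 2*0 + 1 = 1.
  i=1: a_1=2, p_1 = 2*2 + 1 = 5, q_1 = 2*1 + 0 = 2.
  i=2: a_2=2, p_2 = 2*5 + 2 = 12, q_2 = 2*2 + 1 = 5.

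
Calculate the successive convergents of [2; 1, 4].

2/1, 3/1, 14/5

Using the convergent recurrence p_i = a_i*p_{i-1} + p_{i-2}, q_i = a_i*q_{i-1} + q_{i-2} with p_{-2}=0, p_{-1}=1, q_{-2}=1, q_{-1}=0:
  i=0: a_0=2, p_0 = 2*1 + 0 = 2, q_0 = 2*0 + 1 = 1.
  i=1: a_1=1, p_1 = 1*2 + 1 = 3, q_1 = 1*1 + 0 = 1.
  i=2: a_2=4, p_2 = 4*3 + 2 = 14, q_2 = 4*1 + 1 = 5.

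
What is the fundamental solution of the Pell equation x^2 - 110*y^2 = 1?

(x, y) = (21, 2)

First expand sqrt(110) as a continued fraction. With x_i = (sqrt(110) + m_i)/d_i and (m_0, d_0) = (0, 1): a_0 = floor(sqrt(110)) = 10, since 10^2 = 100 <= 110 < 121 = 11^2.
Iterate m_{i+1} = d_i*a_i - m_i, d_{i+1} = (110 - m_{i+1}^2)/d_i, a_{i+1} = floor((a_0 + m_{i+1})/d_{i+1}):
  m_1 = 1*10 - 0 = 10, d_1 = (110 - 10^2)/1 = 10/1 = 10, a_1 = floor((10 + 10)/10) = 2.
  m_2 = 10*2 - 10 = 10, d_2 = (110 - 10^2)/10 = 10/10 = 1, a_2 = floor((10 + 10)/1) = 20.
  m_3 = 1*20 - 10 = 10, d_3 = (110 - 10^2)/1 = 10/1 = 10: (m_3, d_3) = (m_1, d_1) = (10, 10), so from here the quotients repeat a_1, a_2; the period length is 2.
So sqrt(110) = [10; (2, 20)] with period length k = 2.
k is even, so the fundamental solution of x^2 - 110y^2 = 1 is (p_{k-1}, q_{k-1}) = (p_1, q_1); compute convergents through index 1.
Convergents (p_i = a_i*p_{i-1} + p_{i-2}, q_i = a_i*q_{i-1} + q_{i-2} with p_{-2}=0, p_{-1}=1, q_{-2}=1, q_{-1}=0):
  i=0: a_0=10, p_0 = 10*1 + 0 = 10, q_0 = 10*0 + 1 = 1.
  i=1: a_1=2, p_1 = 2*10 + 1 = 21, q_1 = 2*1 + 0 = 2.
Check: 21^2 - 110*2^2 = 441 - 440 = 1, so (x, y) = (21, 2) solves the equation, and by the theorem it is the least positive solution.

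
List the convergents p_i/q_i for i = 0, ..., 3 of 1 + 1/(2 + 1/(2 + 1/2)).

1/1, 3/2, 7/5, 17/12

Using the convergent recurrence p_i = a_i*p_{i-1} + p_{i-2}, q_i = a_i*q_{i-1} + q_{i-2} with p_{-2}=0, p_{-1}=1, q_{-2}=1, q_{-1}=0:
  i=0: a_0=1, p_0 = 1*1 + 0 = 1, q_0 = 1*0 + 1 = 1.
  i=1: a_1=2, p_1 = 2*1 + 1 = 3, q_1 = 2*1 + 0 = 2.
  i=2: a_2=2, p_2 = 2*3 + 1 = 7, q_2 = 2*2 + 1 = 5.
  i=3: a_3=2, p_3 = 2*7 + 3 = 17, q_3 = 2*5 + 2 = 12.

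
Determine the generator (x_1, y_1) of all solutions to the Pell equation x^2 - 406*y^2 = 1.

First expand sqrt(406) as a continued fraction. With x_i = (sqrt(406) + m_i)/d_i and (m_0, d_0) = (0, 1): a_0 = floor(sqrt(406)) = 20, since 20^2 = 400 <= 406 < 441 = 21^2.
Iterate m_{i+1} = d_i*a_i - m_i, d_{i+1} = (406 - m_{i+1}^2)/d_i, a_{i+1} = floor((a_0 + m_{i+1})/d_{i+1}):
  m_1 = 1*20 - 0 = 20, d_1 = (406 - 20^2)/1 = 6/1 = 6, a_1 = floor((20 + 20)/6) = 6.
  m_2 = 6*6 - 20 = 16, d_2 = (406 - 16^2)/6 = 150/6 = 25, a_2 = floor((20 + 16)/25) = 1.
  m_3 = 25*1 - 16 = 9, d_3 = (406 - 9^2)/25 = 325/25 = 13, a_3 = floor((20 + 9)/13) = 2.
  m_4 = 13*2 - 9 = 17, d_4 = (406 - 17^2)/13 = 117/13 = 9, a_4 = floor((20 + 17)/9) = 4.
  m_5 = 9*4 - 17 = 19, d_5 = (406 - 19^2)/9 = 45/9 = 5, a_5 = floor((20 + 19)/5) = 7.
  m_6 = 5*7 - 19 = 16, d_6 = (406 - 16^2)/5 = 150/5 = 30, a_6 = floor((20 + 16)/30) = 1.
  m_7 = 30*1 - 16 = 14, d_7 = (406 - 14^2)/30 = 210/30 = 7, a_7 = floor((20 + 14)/7) = 4.
  m_8 = 7*4 - 14 = 14, d_8 = (406 - 14^2)/7 = 210/7 = 30, a_8 = floor((20 + 14)/30) = 1.
  m_9 = 30*1 - 14 = 16, d_9 = (406 - 16^2)/30 = 150/30 = 5, a_9 = floor((20 + 16)/5) = 7.
  m_10 = 5*7 - 16 = 19, d_10 = (406 - 19^2)/5 = 45/5 = 9, a_10 = floor((20 + 19)/9) = 4.
  m_11 = 9*4 - 19 = 17, d_11 = (406 - 17^2)/9 = 117/9 = 13, a_11 = floor((20 + 17)/13) = 2.
  m_12 = 13*2 - 17 = 9, d_12 = (406 - 9^2)/13 = 325/13 = 25, a_12 = floor((20 + 9)/25) = 1.
  m_13 = 25*1 - 9 = 16, d_13 = (406 - 16^2)/25 = 150/25 = 6, a_13 = floor((20 + 16)/6) = 6.
  m_14 = 6*6 - 16 = 20, d_14 = (406 - 20^2)/6 = 6/6 = 1, a_14 = floor((20 + 20)/1) = 40.
  m_15 = 1*40 - 20 = 20, d_15 = (406 - 20^2)/1 = 6/1 = 6: (m_15, d_15) = (m_1, d_1) = (20, 6), so from here the quotients repeat a_1, ..., a_14; the period length is 14.
So sqrt(406) = [20; (6, 1, 2, 4, 7, 1, 4, 1, 7, 4, 2, 1, 6, 40)] with period length k = 14.
k is even, so the fundamental solution of x^2 - 406y^2 = 1 is (p_{k-1}, q_{k-1}) = (p_13, q_13); compute convergents through index 13.
Convergents (p_i = a_i*p_{i-1} + p_{i-2}, q_i = a_i*q_{i-1} + q_{i-2} with p_{-2}=0, p_{-1}=1, q_{-2}=1, q_{-1}=0):
  i=0: a_0=20, p_0 = 20*1 + 0 = 20, q_0 = 20*0 + 1 = 1.
  i=1: a_1=6, p_1 = 6*20 + 1 = 121, q_1 = 6*1 + 0 = 6.
  i=2: a_2=1, p_2 = 1*121 + 20 = 141, q_2 = 1*6 + 1 = 7.
  i=3: a_3=2, p_3 = 2*141 + 121 = 403, q_3 = 2*7 + 6 = 20.
  i=4: a_4=4, p_4 = 4*403 + 141 = 1753, q_4 = 4*20 + 7 = 87.
  i=5: a_5=7, p_5 = 7*1753 + 403 = 12674, q_5 = 7*87 + 20 = 629.
  i=6: a_6=1, p_6 = 1*12674 + 1753 = 14427, q_6 = 1*629 + 87 = 716.
  i=7: a_7=4, p_7 = 4*14427 + 12674 = 70382, q_7 = 4*716 + 629 = 3493.
  i=8: a_8=1, p_8 = 1*70382 + 14427 = 84809, q_8 = 1*3493 + 716 = 4209.
  i=9: a_9=7, p_9 = 7*84809 + 70382 = 664045, q_9 = 7*4209 + 3493 = 32956.
  i=10: a_10=4, p_10 = 4*664045 + 84809 = 2740989, q_10 = 4*32956 + 4209 = 136033.
  i=11: a_11=2, p_11 = 2*2740989 + 664045 = 6146023, q_11 = 2*136033 + 32956 = 305022.
  i=12: a_12=1, p_12 = 1*6146023 + 2740989 = 8887012, q_12 = 1*305022 + 136033 = 441055.
  i=13: a_13=6, p_13 = 6*8887012 + 6146023 = 59468095, q_13 = 6*441055 + 305022 = 2951352.
Check: 59468095^2 - 406*2951352^2 = 3536454322929025 - 3536454322929024 = 1, so (x, y) = (59468095, 2951352) solves the equation, and by the theorem it is the least positive solution.

(x, y) = (59468095, 2951352)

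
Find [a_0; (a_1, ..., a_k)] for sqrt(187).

Write x_i = (sqrt(187) + m_i)/d_i with (m_0, d_0) = (0, 1). a_0 = floor(sqrt(187)) = 13, since 13^2 = 169 <= 187 < 196 = 14^2.
Iterate m_{i+1} = d_i*a_i - m_i, d_{i+1} = (187 - m_{i+1}^2)/d_i, a_{i+1} = floor((a_0 + m_{i+1})/d_{i+1}):
  m_1 = 1*13 - 0 = 13, d_1 = (187 - 13^2)/1 = 18/1 = 18, a_1 = floor((13 + 13)/18) = 1.
  m_2 = 18*1 - 13 = 5, d_2 = (187 - 5^2)/18 = 162/18 = 9, a_2 = floor((13 + 5)/9) = 2.
  m_3 = 9*2 - 5 = 13, d_3 = (187 - 13^2)/9 = 18/9 = 2, a_3 = floor((13 + 13)/2) = 13.
  m_4 = 2*13 - 13 = 13, d_4 = (187 - 13^2)/2 = 18/2 = 9, a_4 = floor((13 + 13)/9) = 2.
  m_5 = 9*2 - 13 = 5, d_5 = (187 - 5^2)/9 = 162/9 = 18, a_5 = floor((13 + 5)/18) = 1.
  m_6 = 18*1 - 5 = 13, d_6 = (187 - 13^2)/18 = 18/18 = 1, a_6 = floor((13 + 13)/1) = 26.
  m_7 = 1*26 - 13 = 13, d_7 = (187 - 13^2)/1 = 18/1 = 18: (m_7, d_7) = (m_1, d_1) = (13, 18), so from here the quotients repeat a_1, ..., a_6; the period length is 6.
Hence the expansion of sqrt(187) is a_0 = 13 followed by the repeating block 1, 2, 13, 2, 1, 26 (period 6).

[13; (1, 2, 13, 2, 1, 26)]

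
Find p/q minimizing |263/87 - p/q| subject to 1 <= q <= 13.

Expand x = 263/87 as a continued fraction with the Euclidean algorithm:
  263 = 3*87 + 2, so a_0 = 3.
  87 = 43*2 + 1, so a_1 = 43.
  2 = 2*1 + 0, so a_2 = 2.
so x = [3; 43, 2].
Convergents (p_i = a_i*p_{i-1} + p_{i-2}, q_i = a_i*q_{i-1} + q_{i-2} with p_{-2}=0, p_{-1}=1, q_{-2}=1, q_{-1}=0), until the denominator exceeds 13:
  i=0: a_0=3, p_0 = 3*1 + 0 = 3, q_0 = 3*0 + 1 = 1.
  i=1: a_1=43, p_1 = 43*3 + 1 = 130, q_1 = 43*1 + 0 = 43.
q_1 = 43 > 13, so the last convergent with denominator <= 13 is p_0/q_0 = 3/1.
The closest fraction with denominator <= 13 is either p_0/q_0 or the intermediate fraction (k*p_0 + p_{-1})/(k*q_0 + q_{-1}) with the largest k >= 1 whose denominator stays <= 13; these approach x as k grows, and every other convergent or intermediate fraction in range is farther away.
Largest k: floor((13 - q_{-1})/q_0) = floor((13 - 0)/1) = 13 (using the seeds p_{-1} = 1, q_{-1} = 0).
That gives (13*3 + 1)/(13*1 + 0) = 40/13.
Compare the errors: |x - 3/1| = |263*1 - 3*87|/(87*1) = 2/87, and |x - 40/13| = |263*13 - 40*87|/(87*13) = 61/1131.
Cross-multiplying, 2*1131 = 2262 < 5307 = 61*87, so 2/87 is smaller: the convergent 3/1 is closer to x than 40/13.

3/1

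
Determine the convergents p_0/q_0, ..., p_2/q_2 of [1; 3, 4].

1/1, 4/3, 17/13

Using the convergent recurrence p_i = a_i*p_{i-1} + p_{i-2}, q_i = a_i*q_{i-1} + q_{i-2} with p_{-2}=0, p_{-1}=1, q_{-2}=1, q_{-1}=0:
  i=0: a_0=1, p_0 = 1*1 + 0 = 1, q_0 = 1*0 + 1 = 1.
  i=1: a_1=3, p_1 = 3*1 + 1 = 4, q_1 = 3*1 + 0 = 3.
  i=2: a_2=4, p_2 = 4*4 + 1 = 17, q_2 = 4*3 + 1 = 13.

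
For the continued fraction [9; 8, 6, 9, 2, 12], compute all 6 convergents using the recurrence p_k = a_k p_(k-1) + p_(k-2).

Using the convergent recurrence p_i = a_i*p_{i-1} + p_{i-2}, q_i = a_i*q_{i-1} + q_{i-2} with p_{-2}=0, p_{-1}=1, q_{-2}=1, q_{-1}=0:
  i=0: a_0=9, p_0 = 9*1 + 0 = 9, q_0 = 9*0 + 1 = 1.
  i=1: a_1=8, p_1 = 8*9 + 1 = 73, q_1 = 8*1 + 0 = 8.
  i=2: a_2=6, p_2 = 6*73 + 9 = 447, q_2 = 6*8 + 1 = 49.
  i=3: a_3=9, p_3 = 9*447 + 73 = 4096, q_3 = 9*49 + 8 = 449.
  i=4: a_4=2, p_4 = 2*4096 + 447 = 8639, q_4 = 2*449 + 49 = 947.
  i=5: a_5=12, p_5 = 12*8639 + 4096 = 107764, q_5 = 12*947 + 449 = 11813.

9/1, 73/8, 447/49, 4096/449, 8639/947, 107764/11813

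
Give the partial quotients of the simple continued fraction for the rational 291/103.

[2; 1, 4, 1, 2, 1, 1, 2]

Run the Euclidean algorithm on 291 and 103; the successive quotients are the partial quotients a_0, a_1, ... (each step inverts the fractional part left over by the previous one):
  291 = 2*103 + 85, so a_0 = 2.
  103 = 1*85 + 18, so a_1 = 1.
  85 = 4*18 + 13, so a_2 = 4.
  18 = 1*13 + 5, so a_3 = 1.
  13 = 2*5 + 3, so a_4 = 2.
  5 = 1*3 + 2, so a_5 = 1.
  3 = 1*2 + 1, so a_6 = 1.
  2 = 2*1 + 0, so a_7 = 2.
The remainder reaches 0 after 8 divisions, so the expansion has 8 partial quotients, read off in order.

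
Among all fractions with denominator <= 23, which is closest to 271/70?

Expand x = 271/70 as a continued fraction with the Euclidean algorithm:
  271 = 3*70 + 61, so a_0 = 3.
  70 = 1*61 + 9, so a_1 = 1.
  61 = 6*9 + 7, so a_2 = 6.
  9 = 1*7 + 2, so a_3 = 1.
  7 = 3*2 + 1, so a_4 = 3.
  2 = 2*1 + 0, so a_5 = 2.
so x = [3; 1, 6, 1, 3, 2].
Convergents (p_i = a_i*p_{i-1} + p_{i-2}, q_i = a_i*q_{i-1} + q_{i-2} with p_{-2}=0, p_{-1}=1, q_{-2}=1, q_{-1}=0), until the denominator exceeds 23:
  i=0: a_0=3, p_0 = 3*1 + 0 = 3, q_0 = 3*0 + 1 = 1.
  i=1: a_1=1, p_1 = 1*3 + 1 = 4, q_1 = 1*1 + 0 = 1.
  i=2: a_2=6, p_2 = 6*4 + 3 = 27, q_2 = 6*1 + 1 = 7.
  i=3: a_3=1, p_3 = 1*27 + 4 = 31, q_3 = 1*7 + 1 = 8.
  i=4: a_4=3, p_4 = 3*31 + 27 = 120, q_4 = 3*8 + 7 = 31.
q_4 = 31 > 23, so the last convergent with denominator <= 23 is p_3/q_3 = 31/8.
The closest fraction with denominator <= 23 is either p_3/q_3 or the intermediate fraction (k*p_3 + p_2)/(k*q_3 + q_2) with the largest k >= 1 whose denominator stays <= 23; these approach x as k grows, and every other convergent or intermediate fraction in range is farther away.
Largest k: floor((23 - q_2)/q_3) = floor((23 - 7)/8) = 2.
That gives (2*31 + 27)/(2*8 + 7) = 89/23.
Compare the errors: |x - 31/8| = |271*8 - 31*70|/(70*8) = 2/560, and |x - 89/23| = |271*23 - 89*70|/(70*23) = 3/1610.
Cross-multiplying, 3*560 = 1680 < 3220 = 2*1610, so 3/1610 is smaller: the intermediate fraction 89/23 is closer to x than 31/8.

89/23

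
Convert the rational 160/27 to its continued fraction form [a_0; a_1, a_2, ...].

[5; 1, 12, 2]

Run the Euclidean algorithm on 160 and 27; the successive quotients are the partial quotients a_0, a_1, ... (each step inverts the fractional part left over by the previous one):
  160 = 5*27 + 25, so a_0 = 5.
  27 = 1*25 + 2, so a_1 = 1.
  25 = 12*2 + 1, so a_2 = 12.
  2 = 2*1 + 0, so a_3 = 2.
The remainder reaches 0 after 4 divisions, so the expansion has 4 partial quotients, read off in order.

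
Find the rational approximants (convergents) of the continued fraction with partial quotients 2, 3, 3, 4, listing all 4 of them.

Using the convergent recurrence p_i = a_i*p_{i-1} + p_{i-2}, q_i = a_i*q_{i-1} + q_{i-2} with p_{-2}=0, p_{-1}=1, q_{-2}=1, q_{-1}=0:
  i=0: a_0=2, p_0 = 2*1 + 0 = 2, q_0 = 2*0 + 1 = 1.
  i=1: a_1=3, p_1 = 3*2 + 1 = 7, q_1 = 3*1 + 0 = 3.
  i=2: a_2=3, p_2 = 3*7 + 2 = 23, q_2 = 3*3 + 1 = 10.
  i=3: a_3=4, p_3 = 4*23 + 7 = 99, q_3 = 4*10 + 3 = 43.

2/1, 7/3, 23/10, 99/43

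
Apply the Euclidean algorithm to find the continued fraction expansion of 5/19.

Run the Euclidean algorithm on 5 and 19; the successive quotients are the partial quotients a_0, a_1, ... (each step inverts the fractional part left over by the previous one):
  5 = 0*19 + 5, so a_0 = 0.
  19 = 3*5 + 4, so a_1 = 3.
  5 = 1*4 + 1, so a_2 = 1.
  4 = 4*1 + 0, so a_3 = 4.
The remainder reaches 0 after 4 divisions, so the expansion has 4 partial quotients, read off in order.

[0; 3, 1, 4]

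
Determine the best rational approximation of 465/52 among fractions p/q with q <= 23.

Expand x = 465/52 as a continued fraction with the Euclidean algorithm:
  465 = 8*52 + 49, so a_0 = 8.
  52 = 1*49 + 3, so a_1 = 1.
  49 = 16*3 + 1, so a_2 = 16.
  3 = 3*1 + 0, so a_3 = 3.
so x = [8; 1, 16, 3].
Convergents (p_i = a_i*p_{i-1} + p_{i-2}, q_i = a_i*q_{i-1} + q_{i-2} with p_{-2}=0, p_{-1}=1, q_{-2}=1, q_{-1}=0), until the denominator exceeds 23:
  i=0: a_0=8, p_0 = 8*1 + 0 = 8, q_0 = 8*0 + 1 = 1.
  i=1: a_1=1, p_1 = 1*8 + 1 = 9, q_1 = 1*1 + 0 = 1.
  i=2: a_2=16, p_2 = 16*9 + 8 = 152, q_2 = 16*1 + 1 = 17.
  i=3: a_3=3, p_3 = 3*152 + 9 = 465, q_3 = 3*17 + 1 = 52.
q_3 = 52 > 23, so the last convergent with denominator <= 23 is p_2/q_2 = 152/17.
The closest fraction with denominator <= 23 is either p_2/q_2 or the intermediate fraction (k*p_2 + p_1)/(k*q_2 + q_1) with the largest k >= 1 whose denominator stays <= 23; these approach x as k grows, and every other convergent or intermediate fraction in range is farther away.
Largest k: floor((23 - q_1)/q_2) = floor((23 - 1)/17) = 1.
That gives (1*152 + 9)/(1*17 + 1) = 161/18.
Compare the errors: |x - 152/17| = |465*17 - 152*52|/(52*17) = 1/884, and |x - 161/18| = |465*18 - 161*52|/(52*18) = 2/936.
Cross-multiplying, 1*936 = 936 < 1768 = 2*884, so 1/884 is smaller: the convergent 152/17 is closer to x than 161/18.

152/17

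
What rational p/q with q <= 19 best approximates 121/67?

9/5

Expand x = 121/67 as a continued fraction with the Euclidean algorithm:
  121 = 1*67 + 54, so a_0 = 1.
  67 = 1*54 + 13, so a_1 = 1.
  54 = 4*13 + 2, so a_2 = 4.
  13 = 6*2 + 1, so a_3 = 6.
  2 = 2*1 + 0, so a_4 = 2.
so x = [1; 1, 4, 6, 2].
Convergents (p_i = a_i*p_{i-1} + p_{i-2}, q_i = a_i*q_{i-1} + q_{i-2} with p_{-2}=0, p_{-1}=1, q_{-2}=1, q_{-1}=0), until the denominator exceeds 19:
  i=0: a_0=1, p_0 = 1*1 + 0 = 1, q_0 = 1*0 + 1 = 1.
  i=1: a_1=1, p_1 = 1*1 + 1 = 2, q_1 = 1*1 + 0 = 1.
  i=2: a_2=4, p_2 = 4*2 + 1 = 9, q_2 = 4*1 + 1 = 5.
  i=3: a_3=6, p_3 = 6*9 + 2 = 56, q_3 = 6*5 + 1 = 31.
q_3 = 31 > 19, so the last convergent with denominator <= 19 is p_2/q_2 = 9/5.
The closest fraction with denominator <= 19 is either p_2/q_2 or the intermediate fraction (k*p_2 + p_1)/(k*q_2 + q_1) with the largest k >= 1 whose denominator stays <= 19; these approach x as k grows, and every other convergent or intermediate fraction in range is farther away.
Largest k: floor((19 - q_1)/q_2) = floor((19 - 1)/5) = 3.
That gives (3*9 + 2)/(3*5 + 1) = 29/16.
Compare the errors: |x - 9/5| = |121*5 - 9*67|/(67*5) = 2/335, and |x - 29/16| = |121*16 - 29*67|/(67*16) = 7/1072.
Cross-multiplying, 2*1072 = 2144 < 2345 = 7*335, so 2/335 is smaller: the convergent 9/5 is closer to x than 29/16.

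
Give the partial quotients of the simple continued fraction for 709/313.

Run the Euclidean algorithm on 709 and 313; the successive quotients are the partial quotients a_0, a_1, ... (each step inverts the fractional part left over by the previous one):
  709 = 2*313 + 83, so a_0 = 2.
  313 = 3*83 + 64, so a_1 = 3.
  83 = 1*64 + 19, so a_2 = 1.
  64 = 3*19 + 7, so a_3 = 3.
  19 = 2*7 + 5, so a_4 = 2.
  7 = 1*5 + 2, so a_5 = 1.
  5 = 2*2 + 1, so a_6 = 2.
  2 = 2*1 + 0, so a_7 = 2.
The remainder reaches 0 after 8 divisions, so the expansion has 8 partial quotients, read off in order.

[2; 3, 1, 3, 2, 1, 2, 2]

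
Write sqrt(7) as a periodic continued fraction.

Write x_i = (sqrt(7) + m_i)/d_i with (m_0, d_0) = (0, 1). a_0 = floor(sqrt(7)) = 2, since 2^2 = 4 <= 7 < 9 = 3^2.
Iterate m_{i+1} = d_i*a_i - m_i, d_{i+1} = (7 - m_{i+1}^2)/d_i, a_{i+1} = floor((a_0 + m_{i+1})/d_{i+1}):
  m_1 = 1*2 - 0 = 2, d_1 = (7 - 2^2)/1 = 3/1 = 3, a_1 = floor((2 + 2)/3) = 1.
  m_2 = 3*1 - 2 = 1, d_2 = (7 - 1^2)/3 = 6/3 = 2, a_2 = floor((2 + 1)/2) = 1.
  m_3 = 2*1 - 1 = 1, d_3 = (7 - 1^2)/2 = 6/2 = 3, a_3 = floor((2 + 1)/3) = 1.
  m_4 = 3*1 - 1 = 2, d_4 = (7 - 2^2)/3 = 3/3 = 1, a_4 = floor((2 + 2)/1) = 4.
  m_5 = 1*4 - 2 = 2, d_5 = (7 - 2^2)/1 = 3/1 = 3: (m_5, d_5) = (m_1, d_1) = (2, 3), so from here the quotients repeat a_1, ..., a_4; the period length is 4.
Hence the expansion of sqrt(7) is a_0 = 2 followed by the repeating block 1, 1, 1, 4 (period 4).

[2; (1, 1, 1, 4)]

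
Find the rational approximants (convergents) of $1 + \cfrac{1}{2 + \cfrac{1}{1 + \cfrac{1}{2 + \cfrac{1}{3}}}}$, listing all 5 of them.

1/1, 3/2, 4/3, 11/8, 37/27

Using the convergent recurrence p_i = a_i*p_{i-1} + p_{i-2}, q_i = a_i*q_{i-1} + q_{i-2} with p_{-2}=0, p_{-1}=1, q_{-2}=1, q_{-1}=0:
  i=0: a_0=1, p_0 = 1*1 + 0 = 1, q_0 = 1*0 + 1 = 1.
  i=1: a_1=2, p_1 = 2*1 + 1 = 3, q_1 = 2*1 + 0 = 2.
  i=2: a_2=1, p_2 = 1*3 + 1 = 4, q_2 = 1*2 + 1 = 3.
  i=3: a_3=2, p_3 = 2*4 + 3 = 11, q_3 = 2*3 + 2 = 8.
  i=4: a_4=3, p_4 = 3*11 + 4 = 37, q_4 = 3*8 + 3 = 27.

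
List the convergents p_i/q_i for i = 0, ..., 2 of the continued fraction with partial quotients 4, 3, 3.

Using the convergent recurrence p_i = a_i*p_{i-1} + p_{i-2}, q_i = a_i*q_{i-1} + q_{i-2} with p_{-2}=0, p_{-1}=1, q_{-2}=1, q_{-1}=0:
  i=0: a_0=4, p_0 = 4*1 + 0 = 4, q_0 = 4*0 + 1 = 1.
  i=1: a_1=3, p_1 = 3*4 + 1 = 13, q_1 = 3*1 + 0 = 3.
  i=2: a_2=3, p_2 = 3*13 + 4 = 43, q_2 = 3*3 + 1 = 10.

4/1, 13/3, 43/10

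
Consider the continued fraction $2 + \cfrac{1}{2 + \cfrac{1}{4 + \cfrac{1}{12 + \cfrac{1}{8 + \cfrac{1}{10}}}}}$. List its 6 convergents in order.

Using the convergent recurrence p_i = a_i*p_{i-1} + p_{i-2}, q_i = a_i*q_{i-1} + q_{i-2} with p_{-2}=0, p_{-1}=1, q_{-2}=1, q_{-1}=0:
  i=0: a_0=2, p_0 = 2*1 + 0 = 2, q_0 = 2*0 + 1 = 1.
  i=1: a_1=2, p_1 = 2*2 + 1 = 5, q_1 = 2*1 + 0 = 2.
  i=2: a_2=4, p_2 = 4*5 + 2 = 22, q_2 = 4*2 + 1 = 9.
  i=3: a_3=12, p_3 = 12*22 + 5 = 269, q_3 = 12*9 + 2 = 110.
  i=4: a_4=8, p_4 = 8*269 + 22 = 2174, q_4 = 8*110 + 9 = 889.
  i=5: a_5=10, p_5 = 10*2174 + 269 = 22009, q_5 = 10*889 + 110 = 9000.

2/1, 5/2, 22/9, 269/110, 2174/889, 22009/9000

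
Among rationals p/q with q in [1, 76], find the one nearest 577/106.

Expand x = 577/106 as a continued fraction with the Euclidean algorithm:
  577 = 5*106 + 47, so a_0 = 5.
  106 = 2*47 + 12, so a_1 = 2.
  47 = 3*12 + 11, so a_2 = 3.
  12 = 1*11 + 1, so a_3 = 1.
  11 = 11*1 + 0, so a_4 = 11.
so x = [5; 2, 3, 1, 11].
Convergents (p_i = a_i*p_{i-1} + p_{i-2}, q_i = a_i*q_{i-1} + q_{i-2} with p_{-2}=0, p_{-1}=1, q_{-2}=1, q_{-1}=0), until the denominator exceeds 76:
  i=0: a_0=5, p_0 = 5*1 + 0 = 5, q_0 = 5*0 + 1 = 1.
  i=1: a_1=2, p_1 = 2*5 + 1 = 11, q_1 = 2*1 + 0 = 2.
  i=2: a_2=3, p_2 = 3*11 + 5 = 38, q_2 = 3*2 + 1 = 7.
  i=3: a_3=1, p_3 = 1*38 + 11 = 49, q_3 = 1*7 + 2 = 9.
  i=4: a_4=11, p_4 = 11*49 + 38 = 577, q_4 = 11*9 + 7 = 106.
q_4 = 106 > 76, so the last convergent with denominator <= 76 is p_3/q_3 = 49/9.
The closest fraction with denominator <= 76 is either p_3/q_3 or the intermediate fraction (k*p_3 + p_2)/(k*q_3 + q_2) with the largest k >= 1 whose denominator stays <= 76; these approach x as k grows, and every other convergent or intermediate fraction in range is farther away.
Largest k: floor((76 - q_2)/q_3) = floor((76 - 7)/9) = 7.
That gives (7*49 + 38)/(7*9 + 7) = 381/70.
Compare the errors: |x - 49/9| = |577*9 - 49*106|/(106*9) = 1/954, and |x - 381/70| = |577*70 - 381*106|/(106*70) = 4/7420.
Cross-multiplying, 4*954 = 3816 < 7420 = 1*7420, so 4/7420 is smaller: the intermediate fraction 381/70 is closer to x than 49/9.

381/70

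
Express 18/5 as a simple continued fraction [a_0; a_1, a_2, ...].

Run the Euclidean algorithm on 18 and 5; the successive quotients are the partial quotients a_0, a_1, ... (each step inverts the fractional part left over by the previous one):
  18 = 3*5 + 3, so a_0 = 3.
  5 = 1*3 + 2, so a_1 = 1.
  3 = 1*2 + 1, so a_2 = 1.
  2 = 2*1 + 0, so a_3 = 2.
The remainder reaches 0 after 4 divisions, so the expansion has 4 partial quotients, read off in order.

[3; 1, 1, 2]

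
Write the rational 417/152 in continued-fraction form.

Run the Euclidean algorithm on 417 and 152; the successive quotients are the partial quotients a_0, a_1, ... (each step inverts the fractional part left over by the previous one):
  417 = 2*152 + 113, so a_0 = 2.
  152 = 1*113 + 39, so a_1 = 1.
  113 = 2*39 + 35, so a_2 = 2.
  39 = 1*35 + 4, so a_3 = 1.
  35 = 8*4 + 3, so a_4 = 8.
  4 = 1*3 + 1, so a_5 = 1.
  3 = 3*1 + 0, so a_6 = 3.
The remainder reaches 0 after 7 divisions, so the expansion has 7 partial quotients, read off in order.

[2; 1, 2, 1, 8, 1, 3]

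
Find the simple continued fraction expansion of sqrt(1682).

Write x_i = (sqrt(1682) + m_i)/d_i with (m_0, d_0) = (0, 1). a_0 = floor(sqrt(1682)) = 41, since 41^2 = 1681 <= 1682 < 1764 = 42^2.
Iterate m_{i+1} = d_i*a_i - m_i, d_{i+1} = (1682 - m_{i+1}^2)/d_i, a_{i+1} = floor((a_0 + m_{i+1})/d_{i+1}):
  m_1 = 1*41 - 0 = 41, d_1 = (1682 - 41^2)/1 = 1/1 = 1, a_1 = floor((41 + 41)/1) = 82.
  m_2 = 1*82 - 41 = 41, d_2 = (1682 - 41^2)/1 = 1/1 = 1: (m_2, d_2) = (m_1, d_1) = (41, 1), so from here the quotient a_1 repeats; the period length is 1.
Hence the expansion of sqrt(1682) is a_0 = 41 followed by the repeating block 82 (period 1).

[41; (82)]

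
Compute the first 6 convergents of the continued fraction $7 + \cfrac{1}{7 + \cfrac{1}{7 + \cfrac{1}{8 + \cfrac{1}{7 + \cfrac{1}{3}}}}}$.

Using the convergent recurrence p_i = a_i*p_{i-1} + p_{i-2}, q_i = a_i*q_{i-1} + q_{i-2} with p_{-2}=0, p_{-1}=1, q_{-2}=1, q_{-1}=0:
  i=0: a_0=7, p_0 = 7*1 + 0 = 7, q_0 = 7*0 + 1 = 1.
  i=1: a_1=7, p_1 = 7*7 + 1 = 50, q_1 = 7*1 + 0 = 7.
  i=2: a_2=7, p_2 = 7*50 + 7 = 357, q_2 = 7*7 + 1 = 50.
  i=3: a_3=8, p_3 = 8*357 + 50 = 2906, q_3 = 8*50 + 7 = 407.
  i=4: a_4=7, p_4 = 7*2906 + 357 = 20699, q_4 = 7*407 + 50 = 2899.
  i=5: a_5=3, p_5 = 3*20699 + 2906 = 65003, q_5 = 3*2899 + 407 = 9104.

7/1, 50/7, 357/50, 2906/407, 20699/2899, 65003/9104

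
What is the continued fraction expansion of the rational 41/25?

[1; 1, 1, 1, 3, 2]

Run the Euclidean algorithm on 41 and 25; the successive quotients are the partial quotients a_0, a_1, ... (each step inverts the fractional part left over by the previous one):
  41 = 1*25 + 16, so a_0 = 1.
  25 = 1*16 + 9, so a_1 = 1.
  16 = 1*9 + 7, so a_2 = 1.
  9 = 1*7 + 2, so a_3 = 1.
  7 = 3*2 + 1, so a_4 = 3.
  2 = 2*1 + 0, so a_5 = 2.
The remainder reaches 0 after 6 divisions, so the expansion has 6 partial quotients, read off in order.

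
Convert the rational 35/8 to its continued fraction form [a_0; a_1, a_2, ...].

Run the Euclidean algorithm on 35 and 8; the successive quotients are the partial quotients a_0, a_1, ... (each step inverts the fractional part left over by the previous one):
  35 = 4*8 + 3, so a_0 = 4.
  8 = 2*3 + 2, so a_1 = 2.
  3 = 1*2 + 1, so a_2 = 1.
  2 = 2*1 + 0, so a_3 = 2.
The remainder reaches 0 after 4 divisions, so the expansion has 4 partial quotients, read off in order.

[4; 2, 1, 2]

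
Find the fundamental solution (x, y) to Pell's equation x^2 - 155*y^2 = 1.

(x, y) = (249, 20)

First expand sqrt(155) as a continued fraction. With x_i = (sqrt(155) + m_i)/d_i and (m_0, d_0) = (0, 1): a_0 = floor(sqrt(155)) = 12, since 12^2 = 144 <= 155 < 169 = 13^2.
Iterate m_{i+1} = d_i*a_i - m_i, d_{i+1} = (155 - m_{i+1}^2)/d_i, a_{i+1} = floor((a_0 + m_{i+1})/d_{i+1}):
  m_1 = 1*12 - 0 = 12, d_1 = (155 - 12^2)/1 = 11/1 = 11, a_1 = floor((12 + 12)/11) = 2.
  m_2 = 11*2 - 12 = 10, d_2 = (155 - 10^2)/11 = 55/11 = 5, a_2 = floor((12 + 10)/5) = 4.
  m_3 = 5*4 - 10 = 10, d_3 = (155 - 10^2)/5 = 55/5 = 11, a_3 = floor((12 + 10)/11) = 2.
  m_4 = 11*2 - 10 = 12, d_4 = (155 - 12^2)/11 = 11/11 = 1, a_4 = floor((12 + 12)/1) = 24.
  m_5 = 1*24 - 12 = 12, d_5 = (155 - 12^2)/1 = 11/1 = 11: (m_5, d_5) = (m_1, d_1) = (12, 11), so from here the quotients repeat a_1, ..., a_4; the period length is 4.
So sqrt(155) = [12; (2, 4, 2, 24)] with period length k = 4.
k is even, so the fundamental solution of x^2 - 155y^2 = 1 is (p_{k-1}, q_{k-1}) = (p_3, q_3); compute convergents through index 3.
Convergents (p_i = a_i*p_{i-1} + p_{i-2}, q_i = a_i*q_{i-1} + q_{i-2} with p_{-2}=0, p_{-1}=1, q_{-2}=1, q_{-1}=0):
  i=0: a_0=12, p_0 = 12*1 + 0 = 12, q_0 = 12*0 + 1 = 1.
  i=1: a_1=2, p_1 = 2*12 + 1 = 25, q_1 = 2*1 + 0 = 2.
  i=2: a_2=4, p_2 = 4*25 + 12 = 112, q_2 = 4*2 + 1 = 9.
  i=3: a_3=2, p_3 = 2*112 + 25 = 249, q_3 = 2*9 + 2 = 20.
Check: 249^2 - 155*20^2 = 62001 - 62000 = 1, so (x, y) = (249, 20) solves the equation, and by the theorem it is the least positive solution.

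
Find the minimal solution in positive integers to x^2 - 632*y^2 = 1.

(x, y) = (7743, 308)

First expand sqrt(632) as a continued fraction. With x_i = (sqrt(632) + m_i)/d_i and (m_0, d_0) = (0, 1): a_0 = floor(sqrt(632)) = 25, since 25^2 = 625 <= 632 < 676 = 26^2.
Iterate m_{i+1} = d_i*a_i - m_i, d_{i+1} = (632 - m_{i+1}^2)/d_i, a_{i+1} = floor((a_0 + m_{i+1})/d_{i+1}):
  m_1 = 1*25 - 0 = 25, d_1 = (632 - 25^2)/1 = 7/1 = 7, a_1 = floor((25 + 25)/7) = 7.
  m_2 = 7*7 - 25 = 24, d_2 = (632 - 24^2)/7 = 56/7 = 8, a_2 = floor((25 + 24)/8) = 6.
  m_3 = 8*6 - 24 = 24, d_3 = (632 - 24^2)/8 = 56/8 = 7, a_3 = floor((25 + 24)/7) = 7.
  m_4 = 7*7 - 24 = 25, d_4 = (632 - 25^2)/7 = 7/7 = 1, a_4 = floor((25 + 25)/1) = 50.
  m_5 = 1*50 - 25 = 25, d_5 = (632 - 25^2)/1 = 7/1 = 7: (m_5, d_5) = (m_1, d_1) = (25, 7), so from here the quotients repeat a_1, ..., a_4; the period length is 4.
So sqrt(632) = [25; (7, 6, 7, 50)] with period length k = 4.
k is even, so the fundamental solution of x^2 - 632y^2 = 1 is (p_{k-1}, q_{k-1}) = (p_3, q_3); compute convergents through index 3.
Convergents (p_i = a_i*p_{i-1} + p_{i-2}, q_i = a_i*q_{i-1} + q_{i-2} with p_{-2}=0, p_{-1}=1, q_{-2}=1, q_{-1}=0):
  i=0: a_0=25, p_0 = 25*1 + 0 = 25, q_0 = 25*0 + 1 = 1.
  i=1: a_1=7, p_1 = 7*25 + 1 = 176, q_1 = 7*1 + 0 = 7.
  i=2: a_2=6, p_2 = 6*176 + 25 = 1081, q_2 = 6*7 + 1 = 43.
  i=3: a_3=7, p_3 = 7*1081 + 176 = 7743, q_3 = 7*43 + 7 = 308.
Check: 7743^2 - 632*308^2 = 59954049 - 59954048 = 1, so (x, y) = (7743, 308) solves the equation, and by the theorem it is the least positive solution.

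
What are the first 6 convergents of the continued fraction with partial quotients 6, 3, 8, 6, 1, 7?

Using the convergent recurrence p_i = a_i*p_{i-1} + p_{i-2}, q_i = a_i*q_{i-1} + q_{i-2} with p_{-2}=0, p_{-1}=1, q_{-2}=1, q_{-1}=0:
  i=0: a_0=6, p_0 = 6*1 + 0 = 6, q_0 = 6*0 + 1 = 1.
  i=1: a_1=3, p_1 = 3*6 + 1 = 19, q_1 = 3*1 + 0 = 3.
  i=2: a_2=8, p_2 = 8*19 + 6 = 158, q_2 = 8*3 + 1 = 25.
  i=3: a_3=6, p_3 = 6*158 + 19 = 967, q_3 = 6*25 + 3 = 153.
  i=4: a_4=1, p_4 = 1*967 + 158 = 1125, q_4 = 1*153 + 25 = 178.
  i=5: a_5=7, p_5 = 7*1125 + 967 = 8842, q_5 = 7*178 + 153 = 1399.

6/1, 19/3, 158/25, 967/153, 1125/178, 8842/1399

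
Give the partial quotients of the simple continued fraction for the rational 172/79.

[2; 5, 1, 1, 1, 4]

Run the Euclidean algorithm on 172 and 79; the successive quotients are the partial quotients a_0, a_1, ... (each step inverts the fractional part left over by the previous one):
  172 = 2*79 + 14, so a_0 = 2.
  79 = 5*14 + 9, so a_1 = 5.
  14 = 1*9 + 5, so a_2 = 1.
  9 = 1*5 + 4, so a_3 = 1.
  5 = 1*4 + 1, so a_4 = 1.
  4 = 4*1 + 0, so a_5 = 4.
The remainder reaches 0 after 6 divisions, so the expansion has 6 partial quotients, read off in order.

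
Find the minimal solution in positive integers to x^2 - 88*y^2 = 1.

(x, y) = (197, 21)

First expand sqrt(88) as a continued fraction. With x_i = (sqrt(88) + m_i)/d_i and (m_0, d_0) = (0, 1): a_0 = floor(sqrt(88)) = 9, since 9^2 = 81 <= 88 < 100 = 10^2.
Iterate m_{i+1} = d_i*a_i - m_i, d_{i+1} = (88 - m_{i+1}^2)/d_i, a_{i+1} = floor((a_0 + m_{i+1})/d_{i+1}):
  m_1 = 1*9 - 0 = 9, d_1 = (88 - 9^2)/1 = 7/1 = 7, a_1 = floor((9 + 9)/7) = 2.
  m_2 = 7*2 - 9 = 5, d_2 = (88 - 5^2)/7 = 63/7 = 9, a_2 = floor((9 + 5)/9) = 1.
  m_3 = 9*1 - 5 = 4, d_3 = (88 - 4^2)/9 = 72/9 = 8, a_3 = floor((9 + 4)/8) = 1.
  m_4 = 8*1 - 4 = 4, d_4 = (88 - 4^2)/8 = 72/8 = 9, a_4 = floor((9 + 4)/9) = 1.
  m_5 = 9*1 - 4 = 5, d_5 = (88 - 5^2)/9 = 63/9 = 7, a_5 = floor((9 + 5)/7) = 2.
  m_6 = 7*2 - 5 = 9, d_6 = (88 - 9^2)/7 = 7/7 = 1, a_6 = floor((9 + 9)/1) = 18.
  m_7 = 1*18 - 9 = 9, d_7 = (88 - 9^2)/1 = 7/1 = 7: (m_7, d_7) = (m_1, d_1) = (9, 7), so from here the quotients repeat a_1, ..., a_6; the period length is 6.
So sqrt(88) = [9; (2, 1, 1, 1, 2, 18)] with period length k = 6.
k is even, so the fundamental solution of x^2 - 88y^2 = 1 is (p_{k-1}, q_{k-1}) = (p_5, q_5); compute convergents through index 5.
Convergents (p_i = a_i*p_{i-1} + p_{i-2}, q_i = a_i*q_{i-1} + q_{i-2} with p_{-2}=0, p_{-1}=1, q_{-2}=1, q_{-1}=0):
  i=0: a_0=9, p_0 = 9*1 + 0 = 9, q_0 = 9*0 + 1 = 1.
  i=1: a_1=2, p_1 = 2*9 + 1 = 19, q_1 = 2*1 + 0 = 2.
  i=2: a_2=1, p_2 = 1*19 + 9 = 28, q_2 = 1*2 + 1 = 3.
  i=3: a_3=1, p_3 = 1*28 + 19 = 47, q_3 = 1*3 + 2 = 5.
  i=4: a_4=1, p_4 = 1*47 + 28 = 75, q_4 = 1*5 + 3 = 8.
  i=5: a_5=2, p_5 = 2*75 + 47 = 197, q_5 = 2*8 + 5 = 21.
Check: 197^2 - 88*21^2 = 38809 - 38808 = 1, so (x, y) = (197, 21) solves the equation, and by the theorem it is the least positive solution.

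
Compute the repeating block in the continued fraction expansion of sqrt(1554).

[39; (2, 2, 1, 1, 1, 10, 1, 1, 1, 2, 2, 78)]

Write x_i = (sqrt(1554) + m_i)/d_i with (m_0, d_0) = (0, 1). a_0 = floor(sqrt(1554)) = 39, since 39^2 = 1521 <= 1554 < 1600 = 40^2.
Iterate m_{i+1} = d_i*a_i - m_i, d_{i+1} = (1554 - m_{i+1}^2)/d_i, a_{i+1} = floor((a_0 + m_{i+1})/d_{i+1}):
  m_1 = 1*39 - 0 = 39, d_1 = (1554 - 39^2)/1 = 33/1 = 33, a_1 = floor((39 + 39)/33) = 2.
  m_2 = 33*2 - 39 = 27, d_2 = (1554 - 27^2)/33 = 825/33 = 25, a_2 = floor((39 + 27)/25) = 2.
  m_3 = 25*2 - 27 = 23, d_3 = (1554 - 23^2)/25 = 1025/25 = 41, a_3 = floor((39 + 23)/41) = 1.
  m_4 = 41*1 - 23 = 18, d_4 = (1554 - 18^2)/41 = 1230/41 = 30, a_4 = floor((39 + 18)/30) = 1.
  m_5 = 30*1 - 18 = 12, d_5 = (1554 - 12^2)/30 = 1410/30 = 47, a_5 = floor((39 + 12)/47) = 1.
  m_6 = 47*1 - 12 = 35, d_6 = (1554 - 35^2)/47 = 329/47 = 7, a_6 = floor((39 + 35)/7) = 10.
  m_7 = 7*10 - 35 = 35, d_7 = (1554 - 35^2)/7 = 329/7 = 47, a_7 = floor((39 + 35)/47) = 1.
  m_8 = 47*1 - 35 = 12, d_8 = (1554 - 12^2)/47 = 1410/47 = 30, a_8 = floor((39 + 12)/30) = 1.
  m_9 = 30*1 - 12 = 18, d_9 = (1554 - 18^2)/30 = 1230/30 = 41, a_9 = floor((39 + 18)/41) = 1.
  m_10 = 41*1 - 18 = 23, d_10 = (1554 - 23^2)/41 = 1025/41 = 25, a_10 = floor((39 + 23)/25) = 2.
  m_11 = 25*2 - 23 = 27, d_11 = (1554 - 27^2)/25 = 825/25 = 33, a_11 = floor((39 + 27)/33) = 2.
  m_12 = 33*2 - 27 = 39, d_12 = (1554 - 39^2)/33 = 33/33 = 1, a_12 = floor((39 + 39)/1) = 78.
  m_13 = 1*78 - 39 = 39, d_13 = (1554 - 39^2)/1 = 33/1 = 33: (m_13, d_13) = (m_1, d_1) = (39, 33), so from here the quotients repeat a_1, ..., a_12; the period length is 12.
Hence the expansion of sqrt(1554) is a_0 = 39 followed by the repeating block 2, 2, 1, 1, 1, 10, 1, 1, 1, 2, 2, 78 (period 12).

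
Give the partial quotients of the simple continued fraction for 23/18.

[1; 3, 1, 1, 2]

Run the Euclidean algorithm on 23 and 18; the successive quotients are the partial quotients a_0, a_1, ... (each step inverts the fractional part left over by the previous one):
  23 = 1*18 + 5, so a_0 = 1.
  18 = 3*5 + 3, so a_1 = 3.
  5 = 1*3 + 2, so a_2 = 1.
  3 = 1*2 + 1, so a_3 = 1.
  2 = 2*1 + 0, so a_4 = 2.
The remainder reaches 0 after 5 divisions, so the expansion has 5 partial quotients, read off in order.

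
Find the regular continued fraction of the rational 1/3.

[0; 3]

Run the Euclidean algorithm on 1 and 3; the successive quotients are the partial quotients a_0, a_1, ... (each step inverts the fractional part left over by the previous one):
  1 = 0*3 + 1, so a_0 = 0.
  3 = 3*1 + 0, so a_1 = 3.
The remainder reaches 0 after 2 divisions, so the expansion has 2 partial quotients, read off in order.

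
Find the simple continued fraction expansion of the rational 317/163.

Run the Euclidean algorithm on 317 and 163; the successive quotients are the partial quotients a_0, a_1, ... (each step inverts the fractional part left over by the previous one):
  317 = 1*163 + 154, so a_0 = 1.
  163 = 1*154 + 9, so a_1 = 1.
  154 = 17*9 + 1, so a_2 = 17.
  9 = 9*1 + 0, so a_3 = 9.
The remainder reaches 0 after 4 divisions, so the expansion has 4 partial quotients, read off in order.

[1; 1, 17, 9]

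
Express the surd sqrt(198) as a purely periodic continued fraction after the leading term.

Write x_i = (sqrt(198) + m_i)/d_i with (m_0, d_0) = (0, 1). a_0 = floor(sqrt(198)) = 14, since 14^2 = 196 <= 198 < 225 = 15^2.
Iterate m_{i+1} = d_i*a_i - m_i, d_{i+1} = (198 - m_{i+1}^2)/d_i, a_{i+1} = floor((a_0 + m_{i+1})/d_{i+1}):
  m_1 = 1*14 - 0 = 14, d_1 = (198 - 14^2)/1 = 2/1 = 2, a_1 = floor((14 + 14)/2) = 14.
  m_2 = 2*14 - 14 = 14, d_2 = (198 - 14^2)/2 = 2/2 = 1, a_2 = floor((14 + 14)/1) = 28.
  m_3 = 1*28 - 14 = 14, d_3 = (198 - 14^2)/1 = 2/1 = 2: (m_3, d_3) = (m_1, d_1) = (14, 2), so from here the quotients repeat a_1, a_2; the period length is 2.
Hence the expansion of sqrt(198) is a_0 = 14 followed by the repeating block 14, 28 (period 2).

[14; (14, 28)]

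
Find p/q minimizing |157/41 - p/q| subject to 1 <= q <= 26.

Expand x = 157/41 as a continued fraction with the Euclidean algorithm:
  157 = 3*41 + 34, so a_0 = 3.
  41 = 1*34 + 7, so a_1 = 1.
  34 = 4*7 + 6, so a_2 = 4.
  7 = 1*6 + 1, so a_3 = 1.
  6 = 6*1 + 0, so a_4 = 6.
so x = [3; 1, 4, 1, 6].
Convergents (p_i = a_i*p_{i-1} + p_{i-2}, q_i = a_i*q_{i-1} + q_{i-2} with p_{-2}=0, p_{-1}=1, q_{-2}=1, q_{-1}=0), until the denominator exceeds 26:
  i=0: a_0=3, p_0 = 3*1 + 0 = 3, q_0 = 3*0 + 1 = 1.
  i=1: a_1=1, p_1 = 1*3 + 1 = 4, q_1 = 1*1 + 0 = 1.
  i=2: a_2=4, p_2 = 4*4 + 3 = 19, q_2 = 4*1 + 1 = 5.
  i=3: a_3=1, p_3 = 1*19 + 4 = 23, q_3 = 1*5 + 1 = 6.
  i=4: a_4=6, p_4 = 6*23 + 19 = 157, q_4 = 6*6 + 5 = 41.
q_4 = 41 > 26, so the last convergent with denominator <= 26 is p_3/q_3 = 23/6.
The closest fraction with denominator <= 26 is either p_3/q_3 or the intermediate fraction (k*p_3 + p_2)/(k*q_3 + q_2) with the largest k >= 1 whose denominator stays <= 26; these approach x as k grows, and every other convergent or intermediate fraction in range is farther away.
Largest k: floor((26 - q_2)/q_3) = floor((26 - 5)/6) = 3.
That gives (3*23 + 19)/(3*6 + 5) = 88/23.
Compare the errors: |x - 23/6| = |157*6 - 23*41|/(41*6) = 1/246, and |x - 88/23| = |157*23 - 88*41|/(41*23) = 3/943.
Cross-multiplying, 3*246 = 738 < 943 = 1*943, so 3/943 is smaller: the intermediate fraction 88/23 is closer to x than 23/6.

88/23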